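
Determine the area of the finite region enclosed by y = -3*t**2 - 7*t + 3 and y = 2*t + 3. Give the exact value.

Set the curves equal: -3*t**2 - 7*t + 3 = 2*t + 3, so -3*t**2 - 9*t = 0, which factors as -3*t*(t + 3) = 0. The curves meet at t = -3, 0.
On [-3, 0], y = -3*t**2 - 7*t + 3 is on top; that piece has area ∫[-3,0] (-3*t**2 - 9*t) dt = 27/2.

27/2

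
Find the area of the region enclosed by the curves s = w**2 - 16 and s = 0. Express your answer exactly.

256/3

Both boundary curves give s as a function of w, so integrate with respect to w. Setting them equal: w**2 - 16 = 0, i.e. (w - 4)*(w + 4) = 0, so they meet at w = -4, 4.
For w in [-4, 4], s = w**2 - 16 is on the left; area = ∫[-4,4] (-(w**2 - 16)) dw = 256/3.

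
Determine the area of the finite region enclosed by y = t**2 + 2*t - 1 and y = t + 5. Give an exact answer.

Set the curves equal: t**2 + 2*t - 1 = t + 5, so t**2 + t - 6 = 0, which factors as (t - 2)*(t + 3) = 0. The curves meet at t = -3, 2.
On [-3, 2], y = t + 5 is on top; that piece has area ∫[-3,2] (-(t**2 + t - 6)) dt = 125/6.

125/6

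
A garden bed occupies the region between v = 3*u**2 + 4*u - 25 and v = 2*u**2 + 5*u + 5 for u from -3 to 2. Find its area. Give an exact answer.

815/6

On [-3, 2], (3*u**2 + 4*u - 25) - (2*u**2 + 5*u + 5) = u**2 - u - 30 is ≤ 0 throughout, so the area is a single integral of |u**2 - u - 30|.
∫[-3,2] (u**2 - u - 30) du = -815/6; the area of that piece is 815/6.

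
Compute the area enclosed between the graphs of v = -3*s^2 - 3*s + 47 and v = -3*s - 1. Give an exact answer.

Set the curves equal: -3*s^2 - 3*s + 47 = -3*s - 1, so -3*s^2 + 48 = 0, which factors as -3*(s - 4)*(s + 4) = 0. The curves meet at s = -4, 4.
On [-4, 4], v = -3*s^2 - 3*s + 47 is on top; that piece has area ∫[-4,4] (-3*s^2 + 48) ds = 256.

256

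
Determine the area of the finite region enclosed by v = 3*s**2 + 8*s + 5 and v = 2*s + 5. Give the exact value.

4

Set the curves equal: 3*s**2 + 8*s + 5 = 2*s + 5, so 3*s**2 + 6*s = 0, which factors as 3*s*(s + 2) = 0. The curves meet at s = -2, 0.
On [-2, 0], v = 2*s + 5 is on top; that piece has area ∫[-2,0] (-(3*s**2 + 6*s)) ds = 4.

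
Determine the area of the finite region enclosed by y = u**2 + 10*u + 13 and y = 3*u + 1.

Set the curves equal: u**2 + 10*u + 13 = 3*u + 1, so u**2 + 7*u + 12 = 0, which factors as (u + 3)*(u + 4) = 0. The curves meet at u = -4, -3.
On [-4, -3], y = 3*u + 1 is on top; that piece has area ∫[-4,-3] (-(u**2 + 7*u + 12)) du = 1/6.

1/6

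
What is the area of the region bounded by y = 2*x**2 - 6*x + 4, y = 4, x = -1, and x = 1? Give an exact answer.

The difference (2*x**2 - 6*x + 4) - (4) = 2*x**2 - 6*x changes sign at x = 0 inside [-1, 1], so split the integral there.
∫[-1,0] (2*x**2 - 6*x) dx = 11/3.
∫[0,1] (2*x**2 - 6*x) dx = -7/3; the area of that piece is 7/3.
Total area = 11/3 + 7/3 = 6.

6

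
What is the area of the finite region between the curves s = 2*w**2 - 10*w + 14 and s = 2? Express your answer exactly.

Both boundary curves give s as a function of w, so integrate with respect to w. Setting them equal: 2*w**2 - 10*w + 12 = 0, i.e. 2*(w - 3)*(w - 2) = 0, so they meet at w = 2, 3.
For w in [2, 3], s = 2*w**2 - 10*w + 14 is on the left; area = ∫[2,3] (-(2*w**2 - 10*w + 12)) dw = 1/3.

1/3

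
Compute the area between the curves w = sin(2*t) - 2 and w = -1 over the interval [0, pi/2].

-1 + pi/2

On [0, pi/2], (sin(2*t) - 2) - (-1) = sin(2*t) - 1 is ≤ 0 throughout, so the area is a single integral of |sin(2*t) - 1|.
∫[0,pi/2] (sin(2*t) - 1) dt = 1 - pi/2; the area of that piece is -1 + pi/2.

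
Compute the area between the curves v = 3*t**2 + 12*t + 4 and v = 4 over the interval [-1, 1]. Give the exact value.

The difference (3*t**2 + 12*t + 4) - (4) = 3*t**2 + 12*t changes sign at t = 0 inside [-1, 1], so split the integral there.
∫[-1,0] (3*t**2 + 12*t) dt = -5; the area of that piece is 5.
∫[0,1] (3*t**2 + 12*t) dt = 7.
Total area = 5 + 7 = 12.

12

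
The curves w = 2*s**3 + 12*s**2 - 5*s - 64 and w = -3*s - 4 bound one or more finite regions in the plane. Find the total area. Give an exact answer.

Set the curves equal: 2*s**3 + 12*s**2 - 5*s - 64 = -3*s - 4, so 2*s**3 + 12*s**2 - 2*s - 60 = 0, which factors as 2*(s - 2)*(s + 3)*(s + 5) = 0. The curves meet at s = -5, -3, 2.
On [-5, -3], w = 2*s**3 + 12*s**2 - 5*s - 64 is on top; that piece has area ∫[-5,-3] (2*s**3 + 12*s**2 - 2*s - 60) ds = 16.
On [-3, 2], w = -3*s - 4 is on top; that piece has area ∫[-3,2] (-(2*s**3 + 12*s**2 - 2*s - 60)) ds = 375/2.
Total enclosed area = 16 + 375/2 = 407/2.

407/2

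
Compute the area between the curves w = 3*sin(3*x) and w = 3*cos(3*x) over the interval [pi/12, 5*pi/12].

On [pi/12, 5*pi/12], (3*sin(3*x)) - (3*cos(3*x)) = 3*sin(3*x) - 3*cos(3*x) is ≥ 0 throughout, so the area is a single integral of |3*sin(3*x) - 3*cos(3*x)|.
∫[pi/12,5*pi/12] (3*sin(3*x) - 3*cos(3*x)) dx = 2*sqrt(2).

2*sqrt(2)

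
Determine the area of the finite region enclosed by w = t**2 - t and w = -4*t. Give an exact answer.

Set the curves equal: t**2 - t = -4*t, so t**2 + 3*t = 0, which factors as t*(t + 3) = 0. The curves meet at t = -3, 0.
On [-3, 0], w = -4*t is on top; that piece has area ∫[-3,0] (-(t**2 + 3*t)) dt = 9/2.

9/2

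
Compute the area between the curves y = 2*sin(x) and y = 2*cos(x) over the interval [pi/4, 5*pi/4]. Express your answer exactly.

On [pi/4, 5*pi/4], (2*sin(x)) - (2*cos(x)) = 2*sin(x) - 2*cos(x) is ≥ 0 throughout, so the area is a single integral of |2*sin(x) - 2*cos(x)|.
∫[pi/4,5*pi/4] (2*sin(x) - 2*cos(x)) dx = 4*sqrt(2).

4*sqrt(2)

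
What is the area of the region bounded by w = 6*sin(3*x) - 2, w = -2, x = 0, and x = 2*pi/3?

8

The difference (6*sin(3*x) - 2) - (-2) = 6*sin(3*x) changes sign at x = pi/3 inside [0, 2*pi/3], so split the integral there.
∫[0,pi/3] (6*sin(3*x)) dx = 4.
∫[pi/3,2*pi/3] (6*sin(3*x)) dx = -4; the area of that piece is 4.
Total area = 4 + 4 = 8.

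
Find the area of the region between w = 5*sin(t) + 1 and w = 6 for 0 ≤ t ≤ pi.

On [0, pi], (5*sin(t) + 1) - (6) = 5*sin(t) - 5 is ≤ 0 throughout, so the area is a single integral of |5*sin(t) - 5|.
∫[0,pi] (5*sin(t) - 5) dt = 10 - 5*pi; the area of that piece is -10 + 5*pi.

-10 + 5*pi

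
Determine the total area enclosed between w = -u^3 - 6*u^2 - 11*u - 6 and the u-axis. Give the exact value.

The curve meets the u-axis where -u^3 - 6*u^2 - 11*u - 6 = 0, i.e. -(u + 1)*(u + 2)*(u + 3) = 0, at u = -3, -2, -1.
On [-3, -2] the curve lies below the axis; ∫[-3,-2] (-u^3 - 6*u^2 - 11*u - 6) du = -1/4, giving area 1/4.
On [-2, -1] the curve lies above the axis; ∫[-2,-1] (-u^3 - 6*u^2 - 11*u - 6) du = 1/4, giving area 1/4.
Total area = 1/4 + 1/4 = 1/2.

1/2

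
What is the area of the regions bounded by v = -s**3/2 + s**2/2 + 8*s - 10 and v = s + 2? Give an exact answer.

Set the curves equal: -s**3/2 + s**2/2 + 8*s - 10 = s + 2, so -s**3/2 + s**2/2 + 7*s - 12 = 0, which factors as -(s - 3)*(s - 2)*(s + 4)/2 = 0. The curves meet at s = -4, 2, 3.
On [-4, 2], v = s + 2 is on top; that piece has area ∫[-4,2] (-(-s**3/2 + s**2/2 + 7*s - 12)) ds = 72.
On [2, 3], v = -s**3/2 + s**2/2 + 8*s - 10 is on top; that piece has area ∫[2,3] (-s**3/2 + s**2/2 + 7*s - 12) ds = 13/24.
Total enclosed area = 72 + 13/24 = 1741/24.

1741/24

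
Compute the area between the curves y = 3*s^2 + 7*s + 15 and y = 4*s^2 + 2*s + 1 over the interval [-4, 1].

313/6

The difference (3*s^2 + 7*s + 15) - (4*s^2 + 2*s + 1) = -s^2 + 5*s + 14 changes sign at s = -2 inside [-4, 1], so split the integral there.
∫[-4,-2] (-s^2 + 5*s + 14) ds = -62/3; the area of that piece is 62/3.
∫[-2,1] (-s^2 + 5*s + 14) ds = 63/2.
Total area = 62/3 + 63/2 = 313/6.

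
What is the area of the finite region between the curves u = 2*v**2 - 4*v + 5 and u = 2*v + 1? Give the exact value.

1/3

Both boundary curves give u as a function of v, so integrate with respect to v. Setting them equal: 2*v**2 - 6*v + 4 = 0, i.e. 2*(v - 2)*(v - 1) = 0, so they meet at v = 1, 2.
For v in [1, 2], u = 2*v**2 - 4*v + 5 is on the left; area = ∫[1,2] (-(2*v**2 - 6*v + 4)) dv = 1/3.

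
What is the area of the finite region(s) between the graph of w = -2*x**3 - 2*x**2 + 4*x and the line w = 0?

The curve meets the x-axis where -2*x**3 - 2*x**2 + 4*x = 0, i.e. -2*x*(x - 1)*(x + 2) = 0, at x = -2, 0, 1.
On [-2, 0] the curve lies below the axis; ∫[-2,0] (-2*x**3 - 2*x**2 + 4*x) dx = -16/3, giving area 16/3.
On [0, 1] the curve lies above the axis; ∫[0,1] (-2*x**3 - 2*x**2 + 4*x) dx = 5/6, giving area 5/6.
Total area = 16/3 + 5/6 = 37/6.

37/6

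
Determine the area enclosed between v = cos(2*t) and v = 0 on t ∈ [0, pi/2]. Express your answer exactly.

The difference (cos(2*t)) - (0) = cos(2*t) changes sign at t = pi/4 inside [0, pi/2], so split the integral there.
∫[0,pi/4] (cos(2*t)) dt = 1/2.
∫[pi/4,pi/2] (cos(2*t)) dt = -1/2; the area of that piece is 1/2.
Total area = 1/2 + 1/2 = 1.

1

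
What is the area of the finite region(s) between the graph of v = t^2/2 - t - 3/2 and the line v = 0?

16/3

The curve meets the t-axis where t^2/2 - t - 3/2 = 0, i.e. (t - 3)*(t + 1)/2 = 0, at t = -1, 3.
On [-1, 3] the curve lies below the axis; ∫[-1,3] (t^2/2 - t - 3/2) dt = -16/3, giving area 16/3.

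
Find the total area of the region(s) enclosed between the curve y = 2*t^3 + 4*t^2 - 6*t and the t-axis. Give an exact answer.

71/3

The curve meets the t-axis where 2*t^3 + 4*t^2 - 6*t = 0, i.e. 2*t*(t - 1)*(t + 3) = 0, at t = -3, 0, 1.
On [-3, 0] the curve lies above the axis; ∫[-3,0] (2*t^3 + 4*t^2 - 6*t) dt = 45/2, giving area 45/2.
On [0, 1] the curve lies below the axis; ∫[0,1] (2*t^3 + 4*t^2 - 6*t) dt = -7/6, giving area 7/6.
Total area = 45/2 + 7/6 = 71/3.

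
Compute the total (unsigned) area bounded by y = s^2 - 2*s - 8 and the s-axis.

The curve meets the s-axis where s^2 - 2*s - 8 = 0, i.e. (s - 4)*(s + 2) = 0, at s = -2, 4.
On [-2, 4] the curve lies below the axis; ∫[-2,4] (s^2 - 2*s - 8) ds = -36, giving area 36.

36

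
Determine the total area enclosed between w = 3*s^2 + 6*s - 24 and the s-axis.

The curve meets the s-axis where 3*s^2 + 6*s - 24 = 0, i.e. 3*(s - 2)*(s + 4) = 0, at s = -4, 2.
On [-4, 2] the curve lies below the axis; ∫[-4,2] (3*s^2 + 6*s - 24) ds = -108, giving area 108.

108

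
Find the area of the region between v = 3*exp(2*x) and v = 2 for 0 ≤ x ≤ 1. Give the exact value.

-7/2 + 3*exp(2)/2

On [0, 1], (3*exp(2*x)) - (2) = 3*exp(2*x) - 2 is ≥ 0 throughout, so the area is a single integral of |3*exp(2*x) - 2|.
∫[0,1] (3*exp(2*x) - 2) dx = -7/2 + 3*exp(2)/2.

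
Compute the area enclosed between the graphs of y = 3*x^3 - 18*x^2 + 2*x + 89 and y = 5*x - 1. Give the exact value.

Set the curves equal: 3*x^3 - 18*x^2 + 2*x + 89 = 5*x - 1, so 3*x^3 - 18*x^2 - 3*x + 90 = 0, which factors as 3*(x - 5)*(x - 3)*(x + 2) = 0. The curves meet at x = -2, 3, 5.
On [-2, 3], y = 3*x^3 - 18*x^2 + 2*x + 89 is on top; that piece has area ∫[-2,3] (3*x^3 - 18*x^2 - 3*x + 90) dx = 1125/4.
On [3, 5], y = 5*x - 1 is on top; that piece has area ∫[3,5] (-(3*x^3 - 18*x^2 - 3*x + 90)) dx = 24.
Total enclosed area = 1125/4 + 24 = 1221/4.

1221/4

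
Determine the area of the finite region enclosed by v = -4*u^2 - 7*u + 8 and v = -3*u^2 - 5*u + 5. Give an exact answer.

32/3

Set the curves equal: -4*u^2 - 7*u + 8 = -3*u^2 - 5*u + 5, so -u^2 - 2*u + 3 = 0, which factors as -(u - 1)*(u + 3) = 0. The curves meet at u = -3, 1.
On [-3, 1], v = -4*u^2 - 7*u + 8 is on top; that piece has area ∫[-3,1] (-u^2 - 2*u + 3) du = 32/3.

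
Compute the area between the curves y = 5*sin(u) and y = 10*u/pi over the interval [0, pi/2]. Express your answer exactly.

5 - 5*pi/4

On [0, pi/2], (5*sin(u)) - (10*u/pi) = -10*u/pi + 5*sin(u) is ≥ 0 throughout, so the area is a single integral of |-10*u/pi + 5*sin(u)|.
∫[0,pi/2] (-10*u/pi + 5*sin(u)) du = 5 - 5*pi/4.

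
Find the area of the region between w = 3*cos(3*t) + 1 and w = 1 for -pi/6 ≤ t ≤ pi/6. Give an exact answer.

2

On [-pi/6, pi/6], (3*cos(3*t) + 1) - (1) = 3*cos(3*t) is ≥ 0 throughout, so the area is a single integral of |3*cos(3*t)|.
∫[-pi/6,pi/6] (3*cos(3*t)) dt = 2.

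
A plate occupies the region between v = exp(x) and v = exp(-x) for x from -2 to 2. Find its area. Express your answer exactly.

The difference (exp(x)) - (exp(-x)) = exp(x) - exp(-x) changes sign at x = 0 inside [-2, 2], so split the integral there.
∫[-2,0] (exp(x) - exp(-x)) dx = -exp(2) - exp(-2) + 2; the area of that piece is -2 + exp(-2) + exp(2).
∫[0,2] (exp(x) - exp(-x)) dx = -2 + exp(-2) + exp(2).
Total area = (-2 + exp(-2) + exp(2)) + (-2 + exp(-2) + exp(2)) = -4 + 2*exp(-2) + 2*exp(2).

-4 + 2*exp(-2) + 2*exp(2)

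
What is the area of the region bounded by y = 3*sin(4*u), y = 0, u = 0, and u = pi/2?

The difference (3*sin(4*u)) - (0) = 3*sin(4*u) changes sign at u = pi/4 inside [0, pi/2], so split the integral there.
∫[0,pi/4] (3*sin(4*u)) du = 3/2.
∫[pi/4,pi/2] (3*sin(4*u)) du = -3/2; the area of that piece is 3/2.
Total area = 3/2 + 3/2 = 3.

3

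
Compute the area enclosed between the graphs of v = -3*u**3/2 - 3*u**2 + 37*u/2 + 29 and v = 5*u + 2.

443/4

Set the curves equal: -3*u**3/2 - 3*u**2 + 37*u/2 + 29 = 5*u + 2, so -3*u**3/2 - 3*u**2 + 27*u/2 + 27 = 0, which factors as -3*(u - 3)*(u + 2)*(u + 3)/2 = 0. The curves meet at u = -3, -2, 3.
On [-3, -2], v = 5*u + 2 is on top; that piece has area ∫[-3,-2] (-(-3*u**3/2 - 3*u**2 + 27*u/2 + 27)) du = 11/8.
On [-2, 3], v = -3*u**3/2 - 3*u**2 + 37*u/2 + 29 is on top; that piece has area ∫[-2,3] (-3*u**3/2 - 3*u**2 + 27*u/2 + 27) du = 875/8.
Total enclosed area = 11/8 + 875/8 = 443/4.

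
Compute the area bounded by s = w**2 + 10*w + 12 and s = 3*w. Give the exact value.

Both boundary curves give s as a function of w, so integrate with respect to w. Setting them equal: w**2 + 7*w + 12 = 0, i.e. (w + 3)*(w + 4) = 0, so they meet at w = -4, -3.
For w in [-4, -3], s = w**2 + 10*w + 12 is on the left; area = ∫[-4,-3] (-(w**2 + 7*w + 12)) dw = 1/6.

1/6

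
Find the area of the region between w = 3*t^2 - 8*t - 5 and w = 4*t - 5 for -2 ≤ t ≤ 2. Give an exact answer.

The difference (3*t^2 - 8*t - 5) - (4*t - 5) = 3*t^2 - 12*t changes sign at t = 0 inside [-2, 2], so split the integral there.
∫[-2,0] (3*t^2 - 12*t) dt = 32.
∫[0,2] (3*t^2 - 12*t) dt = -16; the area of that piece is 16.
Total area = 32 + 16 = 48.

48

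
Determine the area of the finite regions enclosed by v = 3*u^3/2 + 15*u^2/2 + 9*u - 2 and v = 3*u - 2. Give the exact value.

Set the curves equal: 3*u^3/2 + 15*u^2/2 + 9*u - 2 = 3*u - 2, so 3*u^3/2 + 15*u^2/2 + 6*u = 0, which factors as 3*u*(u + 1)*(u + 4)/2 = 0. The curves meet at u = -4, -1, 0.
On [-4, -1], v = 3*u^3/2 + 15*u^2/2 + 9*u - 2 is on top; that piece has area ∫[-4,-1] (3*u^3/2 + 15*u^2/2 + 6*u) du = 135/8.
On [-1, 0], v = 3*u - 2 is on top; that piece has area ∫[-1,0] (-(3*u^3/2 + 15*u^2/2 + 6*u)) du = 7/8.
Total enclosed area = 135/8 + 7/8 = 71/4.

71/4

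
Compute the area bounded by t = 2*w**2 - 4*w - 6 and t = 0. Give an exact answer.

64/3

Both boundary curves give t as a function of w, so integrate with respect to w. Setting them equal: 2*w**2 - 4*w - 6 = 0, i.e. 2*(w - 3)*(w + 1) = 0, so they meet at w = -1, 3.
For w in [-1, 3], t = 2*w**2 - 4*w - 6 is on the left; area = ∫[-1,3] (-(2*w**2 - 4*w - 6)) dw = 64/3.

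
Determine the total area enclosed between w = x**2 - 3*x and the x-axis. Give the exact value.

9/2

The curve meets the x-axis where x**2 - 3*x = 0, i.e. x*(x - 3) = 0, at x = 0, 3.
On [0, 3] the curve lies below the axis; ∫[0,3] (x**2 - 3*x) dx = -9/2, giving area 9/2.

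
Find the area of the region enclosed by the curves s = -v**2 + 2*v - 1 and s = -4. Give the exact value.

Both boundary curves give s as a function of v, so integrate with respect to v. Setting them equal: -v**2 + 2*v + 3 = 0, i.e. -(v - 3)*(v + 1) = 0, so they meet at v = -1, 3.
For v in [-1, 3], s = -v**2 + 2*v - 1 is on the right; area = ∫[-1,3] (-v**2 + 2*v + 3) dv = 32/3.

32/3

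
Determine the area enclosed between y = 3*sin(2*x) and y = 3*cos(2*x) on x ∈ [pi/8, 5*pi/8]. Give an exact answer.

3*sqrt(2)

On [pi/8, 5*pi/8], (3*sin(2*x)) - (3*cos(2*x)) = 3*sin(2*x) - 3*cos(2*x) is ≥ 0 throughout, so the area is a single integral of |3*sin(2*x) - 3*cos(2*x)|.
∫[pi/8,5*pi/8] (3*sin(2*x) - 3*cos(2*x)) dx = 3*sqrt(2).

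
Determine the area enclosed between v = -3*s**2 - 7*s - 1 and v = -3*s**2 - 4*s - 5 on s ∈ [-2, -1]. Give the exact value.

17/2

On [-2, -1], (-3*s**2 - 7*s - 1) - (-3*s**2 - 4*s - 5) = -3*s + 4 is ≥ 0 throughout, so the area is a single integral of |-3*s + 4|.
∫[-2,-1] (-3*s + 4) ds = 17/2.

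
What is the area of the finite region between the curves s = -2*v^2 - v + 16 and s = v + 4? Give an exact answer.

125/3

Both boundary curves give s as a function of v, so integrate with respect to v. Setting them equal: -2*v^2 - 2*v + 12 = 0, i.e. -2*(v - 2)*(v + 3) = 0, so they meet at v = -3, 2.
For v in [-3, 2], s = -2*v^2 - v + 16 is on the right; area = ∫[-3,2] (-2*v^2 - 2*v + 12) dv = 125/3.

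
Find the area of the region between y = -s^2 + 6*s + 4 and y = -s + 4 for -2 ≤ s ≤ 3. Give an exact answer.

235/6

The difference (-s^2 + 6*s + 4) - (-s + 4) = -s^2 + 7*s changes sign at s = 0 inside [-2, 3], so split the integral there.
∫[-2,0] (-s^2 + 7*s) ds = -50/3; the area of that piece is 50/3.
∫[0,3] (-s^2 + 7*s) ds = 45/2.
Total area = 50/3 + 45/2 = 235/6.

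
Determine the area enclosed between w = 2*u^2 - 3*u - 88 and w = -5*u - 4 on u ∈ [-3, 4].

On [-3, 4], (2*u^2 - 3*u - 88) - (-5*u - 4) = 2*u^2 + 2*u - 84 is ≤ 0 throughout, so the area is a single integral of |2*u^2 + 2*u - 84|.
∫[-3,4] (2*u^2 + 2*u - 84) du = -1561/3; the area of that piece is 1561/3.

1561/3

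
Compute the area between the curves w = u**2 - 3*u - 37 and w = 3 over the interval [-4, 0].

344/3

On [-4, 0], (u**2 - 3*u - 37) - (3) = u**2 - 3*u - 40 is ≤ 0 throughout, so the area is a single integral of |u**2 - 3*u - 40|.
∫[-4,0] (u**2 - 3*u - 40) du = -344/3; the area of that piece is 344/3.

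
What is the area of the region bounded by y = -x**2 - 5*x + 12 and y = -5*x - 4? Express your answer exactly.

256/3

Set the curves equal: -x**2 - 5*x + 12 = -5*x - 4, so -x**2 + 16 = 0, which factors as -(x - 4)*(x + 4) = 0. The curves meet at x = -4, 4.
On [-4, 4], y = -x**2 - 5*x + 12 is on top; that piece has area ∫[-4,4] (-x**2 + 16) dx = 256/3.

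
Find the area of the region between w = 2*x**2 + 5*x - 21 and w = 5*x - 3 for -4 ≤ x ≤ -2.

The difference (2*x**2 + 5*x - 21) - (5*x - 3) = 2*x**2 - 18 changes sign at x = -3 inside [-4, -2], so split the integral there.
∫[-4,-3] (2*x**2 - 18) dx = 20/3.
∫[-3,-2] (2*x**2 - 18) dx = -16/3; the area of that piece is 16/3.
Total area = 20/3 + 16/3 = 12.

12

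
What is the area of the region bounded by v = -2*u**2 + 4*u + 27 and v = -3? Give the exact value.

Set the curves equal: -2*u**2 + 4*u + 27 = -3, so -2*u**2 + 4*u + 30 = 0, which factors as -2*(u - 5)*(u + 3) = 0. The curves meet at u = -3, 5.
On [-3, 5], v = -2*u**2 + 4*u + 27 is on top; that piece has area ∫[-3,5] (-2*u**2 + 4*u + 30) du = 512/3.

512/3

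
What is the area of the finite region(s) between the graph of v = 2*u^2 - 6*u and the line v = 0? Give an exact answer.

9

The curve meets the u-axis where 2*u^2 - 6*u = 0, i.e. 2*u*(u - 3) = 0, at u = 0, 3.
On [0, 3] the curve lies below the axis; ∫[0,3] (2*u^2 - 6*u) du = -9, giving area 9.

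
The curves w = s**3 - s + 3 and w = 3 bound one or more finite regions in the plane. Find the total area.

Set the curves equal: s**3 - s + 3 = 3, so s**3 - s = 0, which factors as s*(s - 1)*(s + 1) = 0. The curves meet at s = -1, 0, 1.
On [-1, 0], w = s**3 - s + 3 is on top; that piece has area ∫[-1,0] (s**3 - s) ds = 1/4.
On [0, 1], w = 3 is on top; that piece has area ∫[0,1] (-(s**3 - s)) ds = 1/4.
Total enclosed area = 1/4 + 1/4 = 1/2.

1/2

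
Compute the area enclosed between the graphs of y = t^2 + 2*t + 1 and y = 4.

Set the curves equal: t^2 + 2*t + 1 = 4, so t^2 + 2*t - 3 = 0, which factors as (t - 1)*(t + 3) = 0. The curves meet at t = -3, 1.
On [-3, 1], y = 4 is on top; that piece has area ∫[-3,1] (-(t^2 + 2*t - 3)) dt = 32/3.

32/3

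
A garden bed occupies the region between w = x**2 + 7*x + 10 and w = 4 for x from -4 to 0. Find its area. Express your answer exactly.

49/3

The difference (x**2 + 7*x + 10) - (4) = x**2 + 7*x + 6 changes sign at x = -1 inside [-4, 0], so split the integral there.
∫[-4,-1] (x**2 + 7*x + 6) dx = -27/2; the area of that piece is 27/2.
∫[-1,0] (x**2 + 7*x + 6) dx = 17/6.
Total area = 27/2 + 17/6 = 49/3.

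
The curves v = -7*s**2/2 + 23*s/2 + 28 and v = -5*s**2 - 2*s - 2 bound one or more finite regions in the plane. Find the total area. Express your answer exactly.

Set the curves equal: -7*s**2/2 + 23*s/2 + 28 = -5*s**2 - 2*s - 2, so 3*s**2/2 + 27*s/2 + 30 = 0, which factors as 3*(s + 4)*(s + 5)/2 = 0. The curves meet at s = -5, -4.
On [-5, -4], v = -5*s**2 - 2*s - 2 is on top; that piece has area ∫[-5,-4] (-(3*s**2/2 + 27*s/2 + 30)) ds = 1/4.

1/4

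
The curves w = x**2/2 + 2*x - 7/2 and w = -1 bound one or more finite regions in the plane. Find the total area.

Set the curves equal: x**2/2 + 2*x - 7/2 = -1, so x**2/2 + 2*x - 5/2 = 0, which factors as (x - 1)*(x + 5)/2 = 0. The curves meet at x = -5, 1.
On [-5, 1], w = -1 is on top; that piece has area ∫[-5,1] (-(x**2/2 + 2*x - 5/2)) dx = 18.

18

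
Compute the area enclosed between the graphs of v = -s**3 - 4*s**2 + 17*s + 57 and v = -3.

Set the curves equal: -s**3 - 4*s**2 + 17*s + 57 = -3, so -s**3 - 4*s**2 + 17*s + 60 = 0, which factors as -(s - 4)*(s + 3)*(s + 5) = 0. The curves meet at s = -5, -3, 4.
On [-5, -3], v = -3 is on top; that piece has area ∫[-5,-3] (-(-s**3 - 4*s**2 + 17*s + 60)) ds = 32/3.
On [-3, 4], v = -s**3 - 4*s**2 + 17*s + 57 is on top; that piece has area ∫[-3,4] (-s**3 - 4*s**2 + 17*s + 60) ds = 3773/12.
Total enclosed area = 32/3 + 3773/12 = 3901/12.

3901/12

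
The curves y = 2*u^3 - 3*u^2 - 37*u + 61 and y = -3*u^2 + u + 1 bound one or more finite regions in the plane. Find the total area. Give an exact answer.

517

Set the curves equal: 2*u^3 - 3*u^2 - 37*u + 61 = -3*u^2 + u + 1, so 2*u^3 - 38*u + 60 = 0, which factors as 2*(u - 3)*(u - 2)*(u + 5) = 0. The curves meet at u = -5, 2, 3.
On [-5, 2], y = 2*u^3 - 3*u^2 - 37*u + 61 is on top; that piece has area ∫[-5,2] (2*u^3 - 38*u + 60) du = 1029/2.
On [2, 3], y = -3*u^2 + u + 1 is on top; that piece has area ∫[2,3] (-(2*u^3 - 38*u + 60)) du = 5/2.
Total enclosed area = 1029/2 + 5/2 = 517.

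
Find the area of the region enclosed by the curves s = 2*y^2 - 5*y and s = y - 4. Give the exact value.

1/3

Both boundary curves give s as a function of y, so integrate with respect to y. Setting them equal: 2*y^2 - 6*y + 4 = 0, i.e. 2*(y - 2)*(y - 1) = 0, so they meet at y = 1, 2.
For y in [1, 2], s = 2*y^2 - 5*y is on the left; area = ∫[1,2] (-(2*y^2 - 6*y + 4)) dy = 1/3.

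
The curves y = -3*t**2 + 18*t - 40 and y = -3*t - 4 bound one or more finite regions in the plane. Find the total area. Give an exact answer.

1/2

Set the curves equal: -3*t**2 + 18*t - 40 = -3*t - 4, so -3*t**2 + 21*t - 36 = 0, which factors as -3*(t - 4)*(t - 3) = 0. The curves meet at t = 3, 4.
On [3, 4], y = -3*t**2 + 18*t - 40 is on top; that piece has area ∫[3,4] (-3*t**2 + 21*t - 36) dt = 1/2.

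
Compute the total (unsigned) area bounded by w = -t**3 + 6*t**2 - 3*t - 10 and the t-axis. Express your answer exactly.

The curve meets the t-axis where -t**3 + 6*t**2 - 3*t - 10 = 0, i.e. -(t - 5)*(t - 2)*(t + 1) = 0, at t = -1, 2, 5.
On [-1, 2] the curve lies below the axis; ∫[-1,2] (-t**3 + 6*t**2 - 3*t - 10) dt = -81/4, giving area 81/4.
On [2, 5] the curve lies above the axis; ∫[2,5] (-t**3 + 6*t**2 - 3*t - 10) dt = 81/4, giving area 81/4.
Total area = 81/4 + 81/4 = 81/2.

81/2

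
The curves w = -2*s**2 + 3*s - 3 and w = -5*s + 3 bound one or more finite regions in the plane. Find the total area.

Set the curves equal: -2*s**2 + 3*s - 3 = -5*s + 3, so -2*s**2 + 8*s - 6 = 0, which factors as -2*(s - 3)*(s - 1) = 0. The curves meet at s = 1, 3.
On [1, 3], w = -2*s**2 + 3*s - 3 is on top; that piece has area ∫[1,3] (-2*s**2 + 8*s - 6) ds = 8/3.

8/3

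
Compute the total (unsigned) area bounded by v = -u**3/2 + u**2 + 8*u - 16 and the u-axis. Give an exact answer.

The curve meets the u-axis where -u**3/2 + u**2 + 8*u - 16 = 0, i.e. -(u - 4)*(u - 2)*(u + 4)/2 = 0, at u = -4, 2, 4.
On [-4, 2] the curve lies below the axis; ∫[-4,2] (-u**3/2 + u**2 + 8*u - 16) du = -90, giving area 90.
On [2, 4] the curve lies above the axis; ∫[2,4] (-u**3/2 + u**2 + 8*u - 16) du = 14/3, giving area 14/3.
Total area = 90 + 14/3 = 284/3.

284/3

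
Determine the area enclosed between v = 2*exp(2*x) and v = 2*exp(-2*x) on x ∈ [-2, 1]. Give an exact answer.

The difference (2*exp(2*x)) - (2*exp(-2*x)) = 2*exp(2*x) - 2*exp(-2*x) changes sign at x = 0 inside [-2, 1], so split the integral there.
∫[-2,0] (2*exp(2*x) - 2*exp(-2*x)) dx = -exp(4) - exp(-4) + 2; the area of that piece is -2 + exp(-4) + exp(4).
∫[0,1] (2*exp(2*x) - 2*exp(-2*x)) dx = -2 + exp(-2) + exp(2).
Total area = (-2 + exp(-4) + exp(4)) + (-2 + exp(-2) + exp(2)) = -4 + exp(-4) + exp(-2) + exp(2) + exp(4).

-4 + exp(-4) + exp(-2) + exp(2) + exp(4)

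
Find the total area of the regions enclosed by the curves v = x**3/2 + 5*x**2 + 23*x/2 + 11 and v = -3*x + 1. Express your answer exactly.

Set the curves equal: x**3/2 + 5*x**2 + 23*x/2 + 11 = -3*x + 1, so x**3/2 + 5*x**2 + 29*x/2 + 10 = 0, which factors as (x + 1)*(x + 4)*(x + 5)/2 = 0. The curves meet at x = -5, -4, -1.
On [-5, -4], v = x**3/2 + 5*x**2 + 23*x/2 + 11 is on top; that piece has area ∫[-5,-4] (x**3/2 + 5*x**2 + 29*x/2 + 10) dx = 7/24.
On [-4, -1], v = -3*x + 1 is on top; that piece has area ∫[-4,-1] (-(x**3/2 + 5*x**2 + 29*x/2 + 10)) dx = 45/8.
Total enclosed area = 7/24 + 45/8 = 71/12.

71/12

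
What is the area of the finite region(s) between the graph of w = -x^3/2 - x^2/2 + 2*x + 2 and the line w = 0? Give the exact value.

The curve meets the x-axis where -x^3/2 - x^2/2 + 2*x + 2 = 0, i.e. -(x - 2)*(x + 1)*(x + 2)/2 = 0, at x = -2, -1, 2.
On [-2, -1] the curve lies below the axis; ∫[-2,-1] (-x^3/2 - x^2/2 + 2*x + 2) dx = -7/24, giving area 7/24.
On [-1, 2] the curve lies above the axis; ∫[-1,2] (-x^3/2 - x^2/2 + 2*x + 2) dx = 45/8, giving area 45/8.
Total area = 7/24 + 45/8 = 71/12.

71/12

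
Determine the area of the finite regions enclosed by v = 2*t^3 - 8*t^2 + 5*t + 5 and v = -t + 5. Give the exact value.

Set the curves equal: 2*t^3 - 8*t^2 + 5*t + 5 = -t + 5, so 2*t^3 - 8*t^2 + 6*t = 0, which factors as 2*t*(t - 3)*(t - 1) = 0. The curves meet at t = 0, 1, 3.
On [0, 1], v = 2*t^3 - 8*t^2 + 5*t + 5 is on top; that piece has area ∫[0,1] (2*t^3 - 8*t^2 + 6*t) dt = 5/6.
On [1, 3], v = -t + 5 is on top; that piece has area ∫[1,3] (-(2*t^3 - 8*t^2 + 6*t)) dt = 16/3.
Total enclosed area = 5/6 + 16/3 = 37/6.

37/6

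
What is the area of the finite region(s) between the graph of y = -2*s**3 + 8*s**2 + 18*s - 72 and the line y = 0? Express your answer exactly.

1741/6

The curve meets the s-axis where -2*s**3 + 8*s**2 + 18*s - 72 = 0, i.e. -2*(s - 4)*(s - 3)*(s + 3) = 0, at s = -3, 3, 4.
On [-3, 3] the curve lies below the axis; ∫[-3,3] (-2*s**3 + 8*s**2 + 18*s - 72) ds = -288, giving area 288.
On [3, 4] the curve lies above the axis; ∫[3,4] (-2*s**3 + 8*s**2 + 18*s - 72) ds = 13/6, giving area 13/6.
Total area = 288 + 13/6 = 1741/6.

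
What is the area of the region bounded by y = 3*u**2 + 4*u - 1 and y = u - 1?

1/2

Set the curves equal: 3*u**2 + 4*u - 1 = u - 1, so 3*u**2 + 3*u = 0, which factors as 3*u*(u + 1) = 0. The curves meet at u = -1, 0.
On [-1, 0], y = u - 1 is on top; that piece has area ∫[-1,0] (-(3*u**2 + 3*u)) du = 1/2.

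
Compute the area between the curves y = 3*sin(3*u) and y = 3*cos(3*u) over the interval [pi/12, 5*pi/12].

On [pi/12, 5*pi/12], (3*sin(3*u)) - (3*cos(3*u)) = 3*sin(3*u) - 3*cos(3*u) is ≥ 0 throughout, so the area is a single integral of |3*sin(3*u) - 3*cos(3*u)|.
∫[pi/12,5*pi/12] (3*sin(3*u) - 3*cos(3*u)) du = 2*sqrt(2).

2*sqrt(2)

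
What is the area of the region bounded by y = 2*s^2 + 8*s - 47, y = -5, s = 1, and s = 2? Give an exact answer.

On [1, 2], (2*s^2 + 8*s - 47) - (-5) = 2*s^2 + 8*s - 42 is ≤ 0 throughout, so the area is a single integral of |2*s^2 + 8*s - 42|.
∫[1,2] (2*s^2 + 8*s - 42) ds = -76/3; the area of that piece is 76/3.

76/3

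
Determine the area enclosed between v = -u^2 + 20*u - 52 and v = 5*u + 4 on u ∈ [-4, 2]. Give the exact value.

On [-4, 2], (-u^2 + 20*u - 52) - (5*u + 4) = -u^2 + 15*u - 56 is ≤ 0 throughout, so the area is a single integral of |-u^2 + 15*u - 56|.
∫[-4,2] (-u^2 + 15*u - 56) du = -450; the area of that piece is 450.

450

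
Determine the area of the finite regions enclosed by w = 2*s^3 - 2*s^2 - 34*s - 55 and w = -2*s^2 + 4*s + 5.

Set the curves equal: 2*s^3 - 2*s^2 - 34*s - 55 = -2*s^2 + 4*s + 5, so 2*s^3 - 38*s - 60 = 0, which factors as 2*(s - 5)*(s + 2)*(s + 3) = 0. The curves meet at s = -3, -2, 5.
On [-3, -2], w = 2*s^3 - 2*s^2 - 34*s - 55 is on top; that piece has area ∫[-3,-2] (2*s^3 - 38*s - 60) ds = 5/2.
On [-2, 5], w = -2*s^2 + 4*s + 5 is on top; that piece has area ∫[-2,5] (-(2*s^3 - 38*s - 60)) ds = 1029/2.
Total enclosed area = 5/2 + 1029/2 = 517.

517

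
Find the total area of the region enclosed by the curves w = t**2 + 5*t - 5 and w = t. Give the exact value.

36

Set the curves equal: t**2 + 5*t - 5 = t, so t**2 + 4*t - 5 = 0, which factors as (t - 1)*(t + 5) = 0. The curves meet at t = -5, 1.
On [-5, 1], w = t is on top; that piece has area ∫[-5,1] (-(t**2 + 4*t - 5)) dt = 36.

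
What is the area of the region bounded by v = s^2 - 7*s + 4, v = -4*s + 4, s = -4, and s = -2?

110/3

On [-4, -2], (s^2 - 7*s + 4) - (-4*s + 4) = s^2 - 3*s is ≥ 0 throughout, so the area is a single integral of |s^2 - 3*s|.
∫[-4,-2] (s^2 - 3*s) ds = 110/3.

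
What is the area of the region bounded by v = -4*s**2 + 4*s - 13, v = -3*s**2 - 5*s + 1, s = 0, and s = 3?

The difference (-4*s**2 + 4*s - 13) - (-3*s**2 - 5*s + 1) = -s**2 + 9*s - 14 changes sign at s = 2 inside [0, 3], so split the integral there.
∫[0,2] (-s**2 + 9*s - 14) ds = -38/3; the area of that piece is 38/3.
∫[2,3] (-s**2 + 9*s - 14) ds = 13/6.
Total area = 38/3 + 13/6 = 89/6.

89/6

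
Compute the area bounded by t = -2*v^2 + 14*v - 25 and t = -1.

Both boundary curves give t as a function of v, so integrate with respect to v. Setting them equal: -2*v^2 + 14*v - 24 = 0, i.e. -2*(v - 4)*(v - 3) = 0, so they meet at v = 3, 4.
For v in [3, 4], t = -2*v^2 + 14*v - 25 is on the right; area = ∫[3,4] (-2*v^2 + 14*v - 24) dv = 1/3.

1/3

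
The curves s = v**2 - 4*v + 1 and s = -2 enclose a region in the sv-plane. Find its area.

Both boundary curves give s as a function of v, so integrate with respect to v. Setting them equal: v**2 - 4*v + 3 = 0, i.e. (v - 3)*(v - 1) = 0, so they meet at v = 1, 3.
For v in [1, 3], s = v**2 - 4*v + 1 is on the left; area = ∫[1,3] (-(v**2 - 4*v + 3)) dv = 4/3.

4/3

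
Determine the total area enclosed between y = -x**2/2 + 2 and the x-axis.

16/3

The curve meets the x-axis where -x**2/2 + 2 = 0, i.e. -(x - 2)*(x + 2)/2 = 0, at x = -2, 2.
On [-2, 2] the curve lies above the axis; ∫[-2,2] (-x**2/2 + 2) dx = 16/3, giving area 16/3.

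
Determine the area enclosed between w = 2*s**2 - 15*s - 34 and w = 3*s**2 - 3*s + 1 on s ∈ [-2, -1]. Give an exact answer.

58/3

On [-2, -1], (2*s**2 - 15*s - 34) - (3*s**2 - 3*s + 1) = -s**2 - 12*s - 35 is ≤ 0 throughout, so the area is a single integral of |-s**2 - 12*s - 35|.
∫[-2,-1] (-s**2 - 12*s - 35) ds = -58/3; the area of that piece is 58/3.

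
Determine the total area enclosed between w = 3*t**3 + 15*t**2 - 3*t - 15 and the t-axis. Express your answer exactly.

148

The curve meets the t-axis where 3*t**3 + 15*t**2 - 3*t - 15 = 0, i.e. 3*(t - 1)*(t + 1)*(t + 5) = 0, at t = -5, -1, 1.
On [-5, -1] the curve lies above the axis; ∫[-5,-1] (3*t**3 + 15*t**2 - 3*t - 15) dt = 128, giving area 128.
On [-1, 1] the curve lies below the axis; ∫[-1,1] (3*t**3 + 15*t**2 - 3*t - 15) dt = -20, giving area 20.
Total area = 128 + 20 = 148.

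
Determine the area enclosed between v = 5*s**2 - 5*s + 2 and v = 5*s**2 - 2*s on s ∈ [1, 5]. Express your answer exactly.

28

On [1, 5], (5*s**2 - 5*s + 2) - (5*s**2 - 2*s) = -3*s + 2 is ≤ 0 throughout, so the area is a single integral of |-3*s + 2|.
∫[1,5] (-3*s + 2) ds = -28; the area of that piece is 28.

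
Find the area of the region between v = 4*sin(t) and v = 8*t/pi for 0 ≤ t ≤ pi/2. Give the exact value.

4 - pi

On [0, pi/2], (4*sin(t)) - (8*t/pi) = -8*t/pi + 4*sin(t) is ≥ 0 throughout, so the area is a single integral of |-8*t/pi + 4*sin(t)|.
∫[0,pi/2] (-8*t/pi + 4*sin(t)) dt = 4 - pi.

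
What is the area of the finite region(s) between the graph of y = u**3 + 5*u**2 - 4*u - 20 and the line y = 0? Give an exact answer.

The curve meets the u-axis where u**3 + 5*u**2 - 4*u - 20 = 0, i.e. (u - 2)*(u + 2)*(u + 5) = 0, at u = -5, -2, 2.
On [-5, -2] the curve lies above the axis; ∫[-5,-2] (u**3 + 5*u**2 - 4*u - 20) du = 99/4, giving area 99/4.
On [-2, 2] the curve lies below the axis; ∫[-2,2] (u**3 + 5*u**2 - 4*u - 20) du = -160/3, giving area 160/3.
Total area = 99/4 + 160/3 = 937/12.

937/12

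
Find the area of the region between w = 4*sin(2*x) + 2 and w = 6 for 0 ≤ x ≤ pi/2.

-4 + 2*pi

On [0, pi/2], (4*sin(2*x) + 2) - (6) = 4*sin(2*x) - 4 is ≤ 0 throughout, so the area is a single integral of |4*sin(2*x) - 4|.
∫[0,pi/2] (4*sin(2*x) - 4) dx = 4 - 2*pi; the area of that piece is -4 + 2*pi.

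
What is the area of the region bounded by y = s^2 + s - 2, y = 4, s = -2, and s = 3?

43/2

The difference (s^2 + s - 2) - (4) = s^2 + s - 6 changes sign at s = 2 inside [-2, 3], so split the integral there.
∫[-2,2] (s^2 + s - 6) ds = -56/3; the area of that piece is 56/3.
∫[2,3] (s^2 + s - 6) ds = 17/6.
Total area = 56/3 + 17/6 = 43/2.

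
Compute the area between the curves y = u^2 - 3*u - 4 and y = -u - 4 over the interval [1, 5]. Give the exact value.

The difference (u^2 - 3*u - 4) - (-u - 4) = u^2 - 2*u changes sign at u = 2 inside [1, 5], so split the integral there.
∫[1,2] (u^2 - 2*u) du = -2/3; the area of that piece is 2/3.
∫[2,5] (u^2 - 2*u) du = 18.
Total area = 2/3 + 18 = 56/3.

56/3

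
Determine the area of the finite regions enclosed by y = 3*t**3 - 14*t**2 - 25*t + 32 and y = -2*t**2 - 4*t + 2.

937/4

Set the curves equal: 3*t**3 - 14*t**2 - 25*t + 32 = -2*t**2 - 4*t + 2, so 3*t**3 - 12*t**2 - 21*t + 30 = 0, which factors as 3*(t - 5)*(t - 1)*(t + 2) = 0. The curves meet at t = -2, 1, 5.
On [-2, 1], y = 3*t**3 - 14*t**2 - 25*t + 32 is on top; that piece has area ∫[-2,1] (3*t**3 - 12*t**2 - 21*t + 30) dt = 297/4.
On [1, 5], y = -2*t**2 - 4*t + 2 is on top; that piece has area ∫[1,5] (-(3*t**3 - 12*t**2 - 21*t + 30)) dt = 160.
Total enclosed area = 297/4 + 160 = 937/4.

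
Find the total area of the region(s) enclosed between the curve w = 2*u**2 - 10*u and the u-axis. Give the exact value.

The curve meets the u-axis where 2*u**2 - 10*u = 0, i.e. 2*u*(u - 5) = 0, at u = 0, 5.
On [0, 5] the curve lies below the axis; ∫[0,5] (2*u**2 - 10*u) du = -125/3, giving area 125/3.

125/3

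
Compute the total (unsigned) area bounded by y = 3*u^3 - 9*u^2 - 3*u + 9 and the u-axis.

24

The curve meets the u-axis where 3*u^3 - 9*u^2 - 3*u + 9 = 0, i.e. 3*(u - 3)*(u - 1)*(u + 1) = 0, at u = -1, 1, 3.
On [-1, 1] the curve lies above the axis; ∫[-1,1] (3*u^3 - 9*u^2 - 3*u + 9) du = 12, giving area 12.
On [1, 3] the curve lies below the axis; ∫[1,3] (3*u^3 - 9*u^2 - 3*u + 9) du = -12, giving area 12.
Total area = 12 + 12 = 24.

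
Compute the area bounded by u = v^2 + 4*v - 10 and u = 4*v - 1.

Both boundary curves give u as a function of v, so integrate with respect to v. Setting them equal: v^2 - 9 = 0, i.e. (v - 3)*(v + 3) = 0, so they meet at v = -3, 3.
For v in [-3, 3], u = v^2 + 4*v - 10 is on the left; area = ∫[-3,3] (-(v^2 - 9)) dv = 36.

36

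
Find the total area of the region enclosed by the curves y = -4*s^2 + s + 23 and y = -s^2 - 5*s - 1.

Set the curves equal: -4*s^2 + s + 23 = -s^2 - 5*s - 1, so -3*s^2 + 6*s + 24 = 0, which factors as -3*(s - 4)*(s + 2) = 0. The curves meet at s = -2, 4.
On [-2, 4], y = -4*s^2 + s + 23 is on top; that piece has area ∫[-2,4] (-3*s^2 + 6*s + 24) ds = 108.

108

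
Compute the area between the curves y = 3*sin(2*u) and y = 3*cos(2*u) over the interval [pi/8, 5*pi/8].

3*sqrt(2)

On [pi/8, 5*pi/8], (3*sin(2*u)) - (3*cos(2*u)) = 3*sin(2*u) - 3*cos(2*u) is ≥ 0 throughout, so the area is a single integral of |3*sin(2*u) - 3*cos(2*u)|.
∫[pi/8,5*pi/8] (3*sin(2*u) - 3*cos(2*u)) du = 3*sqrt(2).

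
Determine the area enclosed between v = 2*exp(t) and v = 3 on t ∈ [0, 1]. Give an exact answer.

-7 - 6*log(2) + 2*exp(1) + 6*log(3)

The difference (2*exp(t)) - (3) = 2*exp(t) - 3 changes sign at t = log(3/2) inside [0, 1], so split the integral there.
∫[0,log(3/2)] (2*exp(t) - 3) dt = log(8/27) + 1; the area of that piece is -1 + log(27/8).
∫[log(3/2),1] (2*exp(t) - 3) dt = -6 - 3*log(2) + 3*log(3) + 2*exp(1).
Total area = (-1 + log(27/8)) + (-6 - 3*log(2) + 3*log(3) + 2*exp(1)) = -7 - 6*log(2) + 2*exp(1) + 6*log(3).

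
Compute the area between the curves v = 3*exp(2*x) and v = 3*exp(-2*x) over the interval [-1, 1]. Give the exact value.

-6 + 3*exp(-2) + 3*exp(2)

The difference (3*exp(2*x)) - (3*exp(-2*x)) = 3*exp(2*x) - 3*exp(-2*x) changes sign at x = 0 inside [-1, 1], so split the integral there.
∫[-1,0] (3*exp(2*x) - 3*exp(-2*x)) dx = -3*exp(2)/2 - 3*exp(-2)/2 + 3; the area of that piece is -3 + 3*exp(-2)/2 + 3*exp(2)/2.
∫[0,1] (3*exp(2*x) - 3*exp(-2*x)) dx = -3 + 3*exp(-2)/2 + 3*exp(2)/2.
Total area = (-3 + 3*exp(-2)/2 + 3*exp(2)/2) + (-3 + 3*exp(-2)/2 + 3*exp(2)/2) = -6 + 3*exp(-2) + 3*exp(2).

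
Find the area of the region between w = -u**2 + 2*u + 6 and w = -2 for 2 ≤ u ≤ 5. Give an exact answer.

38/3

The difference (-u**2 + 2*u + 6) - (-2) = -u**2 + 2*u + 8 changes sign at u = 4 inside [2, 5], so split the integral there.
∫[2,4] (-u**2 + 2*u + 8) du = 28/3.
∫[4,5] (-u**2 + 2*u + 8) du = -10/3; the area of that piece is 10/3.
Total area = 28/3 + 10/3 = 38/3.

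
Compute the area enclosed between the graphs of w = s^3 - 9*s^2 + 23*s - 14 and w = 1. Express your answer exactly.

Set the curves equal: s^3 - 9*s^2 + 23*s - 14 = 1, so s^3 - 9*s^2 + 23*s - 15 = 0, which factors as (s - 5)*(s - 3)*(s - 1) = 0. The curves meet at s = 1, 3, 5.
On [1, 3], w = s^3 - 9*s^2 + 23*s - 14 is on top; that piece has area ∫[1,3] (s^3 - 9*s^2 + 23*s - 15) ds = 4.
On [3, 5], w = 1 is on top; that piece has area ∫[3,5] (-(s^3 - 9*s^2 + 23*s - 15)) ds = 4.
Total enclosed area = 4 + 4 = 8.

8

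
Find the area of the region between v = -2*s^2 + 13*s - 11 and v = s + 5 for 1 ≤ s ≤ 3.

The difference (-2*s^2 + 13*s - 11) - (s + 5) = -2*s^2 + 12*s - 16 changes sign at s = 2 inside [1, 3], so split the integral there.
∫[1,2] (-2*s^2 + 12*s - 16) ds = -8/3; the area of that piece is 8/3.
∫[2,3] (-2*s^2 + 12*s - 16) ds = 4/3.
Total area = 8/3 + 4/3 = 4.

4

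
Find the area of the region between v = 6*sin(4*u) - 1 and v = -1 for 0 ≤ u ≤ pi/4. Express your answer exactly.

3

On [0, pi/4], (6*sin(4*u) - 1) - (-1) = 6*sin(4*u) is ≥ 0 throughout, so the area is a single integral of |6*sin(4*u)|.
∫[0,pi/4] (6*sin(4*u)) du = 3.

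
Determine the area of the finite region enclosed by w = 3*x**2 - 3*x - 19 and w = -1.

Set the curves equal: 3*x**2 - 3*x - 19 = -1, so 3*x**2 - 3*x - 18 = 0, which factors as 3*(x - 3)*(x + 2) = 0. The curves meet at x = -2, 3.
On [-2, 3], w = -1 is on top; that piece has area ∫[-2,3] (-(3*x**2 - 3*x - 18)) dx = 125/2.

125/2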